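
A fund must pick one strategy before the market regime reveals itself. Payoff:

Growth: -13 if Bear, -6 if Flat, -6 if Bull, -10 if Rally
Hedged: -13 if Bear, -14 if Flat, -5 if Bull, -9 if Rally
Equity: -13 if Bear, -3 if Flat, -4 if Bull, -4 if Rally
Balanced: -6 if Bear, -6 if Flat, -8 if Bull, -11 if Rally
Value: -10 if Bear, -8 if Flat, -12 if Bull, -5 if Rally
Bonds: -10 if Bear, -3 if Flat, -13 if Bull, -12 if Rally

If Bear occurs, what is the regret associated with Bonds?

Best payoff under Bear is -6.
Regret = -6 − (-10) = 4.

4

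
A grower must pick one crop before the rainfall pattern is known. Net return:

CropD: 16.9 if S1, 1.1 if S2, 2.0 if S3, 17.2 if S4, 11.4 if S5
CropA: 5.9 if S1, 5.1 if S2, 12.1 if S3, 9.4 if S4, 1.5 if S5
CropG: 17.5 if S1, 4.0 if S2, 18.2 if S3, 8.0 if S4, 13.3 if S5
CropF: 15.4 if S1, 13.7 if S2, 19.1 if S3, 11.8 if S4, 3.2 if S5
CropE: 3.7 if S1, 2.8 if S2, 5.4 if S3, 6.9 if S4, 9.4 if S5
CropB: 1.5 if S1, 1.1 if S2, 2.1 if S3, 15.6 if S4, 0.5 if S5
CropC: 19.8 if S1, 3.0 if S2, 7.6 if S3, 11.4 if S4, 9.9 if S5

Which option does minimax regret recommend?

CropG

Column bests: S1=19.8, S2=13.7, S3=19.1, S4=17.2, S5=13.3.
CropD regrets: 2.9, 12.6, 17.1, 0.0, 1.9 → max 17.1
CropA regrets: 13.9, 8.6, 7.0, 7.8, 11.8 → max 13.9
CropG regrets: 2.3, 9.7, 0.9, 9.2, 0.0 → max 9.7
CropF regrets: 4.4, 0.0, 0.0, 5.4, 10.1 → max 10.1
CropE regrets: 16.1, 10.9, 13.7, 10.3, 3.9 → max 16.1
CropB regrets: 18.3, 12.6, 17.0, 1.6, 12.8 → max 18.3
CropC regrets: 0.0, 10.7, 11.5, 5.8, 3.4 → max 11.5
Smallest max regret = 9.7 → CropG.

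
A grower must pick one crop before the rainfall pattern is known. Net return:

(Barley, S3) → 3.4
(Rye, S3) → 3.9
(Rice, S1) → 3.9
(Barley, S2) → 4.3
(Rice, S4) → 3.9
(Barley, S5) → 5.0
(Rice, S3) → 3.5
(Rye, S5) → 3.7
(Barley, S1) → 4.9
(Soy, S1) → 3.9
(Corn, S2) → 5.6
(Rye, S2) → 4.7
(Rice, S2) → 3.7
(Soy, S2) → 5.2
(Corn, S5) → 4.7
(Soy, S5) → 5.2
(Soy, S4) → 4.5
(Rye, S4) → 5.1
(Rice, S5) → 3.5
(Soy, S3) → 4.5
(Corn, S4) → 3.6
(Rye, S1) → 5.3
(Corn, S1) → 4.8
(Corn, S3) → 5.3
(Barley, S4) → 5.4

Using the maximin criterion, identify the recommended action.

Row minima: Soy=3.9, Corn=3.6, Rye=3.7, Rice=3.5, Barley=3.4
Best worst-case = 3.9 → Soy.

Soy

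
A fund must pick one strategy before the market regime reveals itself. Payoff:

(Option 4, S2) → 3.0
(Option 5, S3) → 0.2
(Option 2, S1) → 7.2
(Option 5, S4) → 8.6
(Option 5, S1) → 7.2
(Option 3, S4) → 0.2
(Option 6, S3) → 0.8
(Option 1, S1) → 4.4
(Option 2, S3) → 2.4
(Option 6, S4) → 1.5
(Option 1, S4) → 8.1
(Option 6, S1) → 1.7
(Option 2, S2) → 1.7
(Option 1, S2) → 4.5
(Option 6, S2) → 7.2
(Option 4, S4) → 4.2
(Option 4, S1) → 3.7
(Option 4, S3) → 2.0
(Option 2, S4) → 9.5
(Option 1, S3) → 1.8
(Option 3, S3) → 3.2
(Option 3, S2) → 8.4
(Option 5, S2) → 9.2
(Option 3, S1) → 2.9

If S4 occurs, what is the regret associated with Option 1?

Best payoff under S4 is 9.5.
Regret = 9.5 − 8.1 = 1.4.

1.4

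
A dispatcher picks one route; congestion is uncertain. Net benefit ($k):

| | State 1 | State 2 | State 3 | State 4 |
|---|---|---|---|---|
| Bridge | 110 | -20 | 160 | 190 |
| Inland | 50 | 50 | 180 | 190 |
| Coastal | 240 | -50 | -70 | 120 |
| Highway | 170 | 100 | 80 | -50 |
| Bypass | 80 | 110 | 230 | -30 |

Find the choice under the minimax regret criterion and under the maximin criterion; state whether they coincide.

minimax regret → Bridge; maximin → Inland (disagree)

Column bests: State 1=240, State 2=110, State 3=230, State 4=190.
Bridge regrets: 130, 130, 70, 0 → max 130
Inland regrets: 190, 60, 50, 0 → max 190
Coastal regrets: 0, 160, 300, 70 → max 300
Highway regrets: 70, 10, 150, 240 → max 240
Bypass regrets: 160, 0, 0, 220 → max 220
Smallest max regret = 130 → Bridge.
Row minima: Bridge=-20, Inland=50, Coastal=-70, Highway=-50, Bypass=-30
Best worst-case = 50 → Inland.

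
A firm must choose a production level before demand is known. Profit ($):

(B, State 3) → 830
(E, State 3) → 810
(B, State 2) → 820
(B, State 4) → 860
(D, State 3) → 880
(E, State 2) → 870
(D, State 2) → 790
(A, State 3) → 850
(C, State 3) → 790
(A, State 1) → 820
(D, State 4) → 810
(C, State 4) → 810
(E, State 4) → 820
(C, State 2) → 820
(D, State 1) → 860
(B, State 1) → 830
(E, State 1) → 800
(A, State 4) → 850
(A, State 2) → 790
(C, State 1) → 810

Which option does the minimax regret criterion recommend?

Column bests: State 1=860, State 2=870, State 3=880, State 4=860.
A regrets: 40, 80, 30, 10 → max 80
B regrets: 30, 50, 50, 0 → max 50
C regrets: 50, 50, 90, 50 → max 90
D regrets: 0, 80, 0, 50 → max 80
E regrets: 60, 0, 70, 40 → max 70
Smallest max regret = 50 → B.

B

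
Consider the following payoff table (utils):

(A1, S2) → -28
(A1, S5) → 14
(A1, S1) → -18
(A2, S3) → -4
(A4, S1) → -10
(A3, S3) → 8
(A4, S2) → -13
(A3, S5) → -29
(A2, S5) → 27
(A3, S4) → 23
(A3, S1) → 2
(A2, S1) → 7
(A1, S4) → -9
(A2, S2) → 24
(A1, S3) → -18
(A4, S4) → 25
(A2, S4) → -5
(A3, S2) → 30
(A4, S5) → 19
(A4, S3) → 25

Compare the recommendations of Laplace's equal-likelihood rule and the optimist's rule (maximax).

Row averages: A1=-11.8, A2=9.8, A3=6.8, A4=9.2
Highest average = 9.8 → A2.
Row maxima: A1=14, A2=27, A3=30, A4=25
Best best-case = 30 → A3.

laplace → A2; maximax → A3 (disagree)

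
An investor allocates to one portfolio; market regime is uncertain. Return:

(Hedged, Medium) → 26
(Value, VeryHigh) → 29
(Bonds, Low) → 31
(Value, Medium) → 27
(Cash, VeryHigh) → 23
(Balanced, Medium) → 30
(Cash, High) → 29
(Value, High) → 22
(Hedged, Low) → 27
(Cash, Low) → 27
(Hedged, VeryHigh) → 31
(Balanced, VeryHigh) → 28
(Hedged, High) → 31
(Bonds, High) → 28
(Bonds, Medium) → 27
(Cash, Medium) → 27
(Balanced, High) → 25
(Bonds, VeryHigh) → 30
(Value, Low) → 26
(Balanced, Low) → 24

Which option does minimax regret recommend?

Bonds

Column bests: Low=31, Medium=30, High=31, VeryHigh=31.
Cash regrets: 4, 3, 2, 8 → max 8
Bonds regrets: 0, 3, 3, 1 → max 3
Balanced regrets: 7, 0, 6, 3 → max 7
Hedged regrets: 4, 4, 0, 0 → max 4
Value regrets: 5, 3, 9, 2 → max 9
Smallest max regret = 3 → Bonds.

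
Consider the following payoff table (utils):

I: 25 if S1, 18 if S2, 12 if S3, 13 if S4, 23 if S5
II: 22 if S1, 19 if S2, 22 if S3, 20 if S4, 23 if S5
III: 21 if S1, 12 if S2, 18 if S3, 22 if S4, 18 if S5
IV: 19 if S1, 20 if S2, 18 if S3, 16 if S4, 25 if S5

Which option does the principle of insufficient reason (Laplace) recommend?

II

Row averages: I=18.2, II=21.2, III=18.2, IV=19.6
Highest average = 21.2 → II.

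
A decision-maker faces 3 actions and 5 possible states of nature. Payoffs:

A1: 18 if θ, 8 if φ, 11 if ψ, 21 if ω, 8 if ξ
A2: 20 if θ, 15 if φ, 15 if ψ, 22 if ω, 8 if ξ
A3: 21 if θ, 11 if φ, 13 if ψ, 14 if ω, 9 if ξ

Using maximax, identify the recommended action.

A2

Row maxima: A1=21, A2=22, A3=21
Best best-case = 22 → A2.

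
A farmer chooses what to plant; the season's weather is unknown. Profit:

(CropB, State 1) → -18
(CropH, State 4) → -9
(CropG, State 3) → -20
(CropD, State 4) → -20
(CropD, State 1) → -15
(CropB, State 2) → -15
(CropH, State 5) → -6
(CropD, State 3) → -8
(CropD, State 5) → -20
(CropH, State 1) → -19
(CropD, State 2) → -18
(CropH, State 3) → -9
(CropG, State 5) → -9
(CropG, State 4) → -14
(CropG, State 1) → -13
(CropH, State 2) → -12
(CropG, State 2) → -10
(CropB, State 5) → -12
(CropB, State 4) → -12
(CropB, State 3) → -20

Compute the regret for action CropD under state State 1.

Best payoff under State 1 is -13.
Regret = -13 − (-15) = 2.

2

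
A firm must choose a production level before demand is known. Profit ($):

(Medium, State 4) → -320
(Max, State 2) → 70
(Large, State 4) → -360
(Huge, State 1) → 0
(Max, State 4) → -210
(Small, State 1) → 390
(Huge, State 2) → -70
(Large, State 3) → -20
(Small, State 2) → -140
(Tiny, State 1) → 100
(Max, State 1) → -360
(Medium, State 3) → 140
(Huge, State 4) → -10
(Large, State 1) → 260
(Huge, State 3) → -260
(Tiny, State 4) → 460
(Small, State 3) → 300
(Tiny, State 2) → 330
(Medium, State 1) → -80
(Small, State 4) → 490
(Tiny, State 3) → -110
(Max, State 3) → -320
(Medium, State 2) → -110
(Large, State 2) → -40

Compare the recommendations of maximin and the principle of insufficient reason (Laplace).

Row minima: Tiny=-110, Small=-140, Medium=-320, Large=-360, Huge=-260, Max=-360
Best worst-case = -110 → Tiny.
Row averages: Tiny=195, Small=260, Medium=-92.5, Large=-40, Huge=-85, Max=-205
Highest average = 260 → Small.

maximin → Tiny; laplace → Small (disagree)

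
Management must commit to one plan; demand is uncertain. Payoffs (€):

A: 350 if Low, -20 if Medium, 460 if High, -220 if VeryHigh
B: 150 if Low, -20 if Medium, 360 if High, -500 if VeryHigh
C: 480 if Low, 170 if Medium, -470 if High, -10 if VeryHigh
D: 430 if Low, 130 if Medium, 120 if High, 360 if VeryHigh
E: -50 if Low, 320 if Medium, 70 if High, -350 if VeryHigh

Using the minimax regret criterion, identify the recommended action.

D

Column bests: Low=480, Medium=320, High=460, VeryHigh=360.
A regrets: 130, 340, 0, 580 → max 580
B regrets: 330, 340, 100, 860 → max 860
C regrets: 0, 150, 930, 370 → max 930
D regrets: 50, 190, 340, 0 → max 340
E regrets: 530, 0, 390, 710 → max 710
Smallest max regret = 340 → D.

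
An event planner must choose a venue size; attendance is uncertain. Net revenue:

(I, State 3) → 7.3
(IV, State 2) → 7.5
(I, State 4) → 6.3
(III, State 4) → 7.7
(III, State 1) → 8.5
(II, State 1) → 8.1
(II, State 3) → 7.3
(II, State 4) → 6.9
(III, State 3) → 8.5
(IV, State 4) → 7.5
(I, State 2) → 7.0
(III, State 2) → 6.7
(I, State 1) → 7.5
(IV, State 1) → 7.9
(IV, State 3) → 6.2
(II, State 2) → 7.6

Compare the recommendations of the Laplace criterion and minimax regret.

Row averages: I=7.025, II=7.475, III=7.85, IV=7.275
Highest average = 7.85 → III.
Column bests: State 1=8.5, State 2=7.6, State 3=8.5, State 4=7.7.
I regrets: 1.0, 0.6, 1.2, 1.4 → max 1.4
II regrets: 0.4, 0.0, 1.2, 0.8 → max 1.2
III regrets: 0.0, 0.9, 0.0, 0.0 → max 0.9
IV regrets: 0.6, 0.1, 2.3, 0.2 → max 2.3
Smallest max regret = 0.9 → III.

laplace → III; minimax regret → III (agree)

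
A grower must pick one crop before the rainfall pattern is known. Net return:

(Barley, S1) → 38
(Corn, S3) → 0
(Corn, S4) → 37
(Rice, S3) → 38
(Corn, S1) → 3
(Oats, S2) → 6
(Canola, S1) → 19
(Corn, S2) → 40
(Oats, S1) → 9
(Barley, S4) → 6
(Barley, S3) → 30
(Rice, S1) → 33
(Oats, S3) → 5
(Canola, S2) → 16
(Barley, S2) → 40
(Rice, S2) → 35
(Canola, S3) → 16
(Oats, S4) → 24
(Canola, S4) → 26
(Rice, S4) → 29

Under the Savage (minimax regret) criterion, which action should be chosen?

Rice

Column bests: S1=38, S2=40, S3=38, S4=37.
Rice regrets: 5, 5, 0, 8 → max 8
Canola regrets: 19, 24, 22, 11 → max 24
Corn regrets: 35, 0, 38, 0 → max 38
Barley regrets: 0, 0, 8, 31 → max 31
Oats regrets: 29, 34, 33, 13 → max 34
Smallest max regret = 8 → Rice.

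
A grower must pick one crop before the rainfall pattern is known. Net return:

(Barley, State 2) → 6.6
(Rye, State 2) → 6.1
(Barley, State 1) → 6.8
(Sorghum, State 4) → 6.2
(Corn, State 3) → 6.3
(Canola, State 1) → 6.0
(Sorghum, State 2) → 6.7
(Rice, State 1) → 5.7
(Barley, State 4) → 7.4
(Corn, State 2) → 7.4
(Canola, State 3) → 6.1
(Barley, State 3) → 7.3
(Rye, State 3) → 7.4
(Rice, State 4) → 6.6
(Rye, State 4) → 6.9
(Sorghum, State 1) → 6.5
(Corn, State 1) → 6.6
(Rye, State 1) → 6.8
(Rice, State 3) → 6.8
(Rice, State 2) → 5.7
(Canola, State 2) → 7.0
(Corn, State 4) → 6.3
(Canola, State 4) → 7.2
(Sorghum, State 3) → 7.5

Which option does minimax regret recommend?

Barley

Column bests: State 1=6.8, State 2=7.4, State 3=7.5, State 4=7.4.
Corn regrets: 0.2, 0.0, 1.2, 1.1 → max 1.2
Rye regrets: 0.0, 1.3, 0.1, 0.5 → max 1.3
Rice regrets: 1.1, 1.7, 0.7, 0.8 → max 1.7
Canola regrets: 0.8, 0.4, 1.4, 0.2 → max 1.4
Barley regrets: 0.0, 0.8, 0.2, 0.0 → max 0.8
Sorghum regrets: 0.3, 0.7, 0.0, 1.2 → max 1.2
Smallest max regret = 0.8 → Barley.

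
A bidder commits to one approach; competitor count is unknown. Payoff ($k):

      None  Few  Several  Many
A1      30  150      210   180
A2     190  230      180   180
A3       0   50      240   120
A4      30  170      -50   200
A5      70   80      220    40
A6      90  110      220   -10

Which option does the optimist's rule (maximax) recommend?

Row maxima: A1=210, A2=230, A3=240, A4=200, A5=220, A6=220
Best best-case = 240 → A3.

A3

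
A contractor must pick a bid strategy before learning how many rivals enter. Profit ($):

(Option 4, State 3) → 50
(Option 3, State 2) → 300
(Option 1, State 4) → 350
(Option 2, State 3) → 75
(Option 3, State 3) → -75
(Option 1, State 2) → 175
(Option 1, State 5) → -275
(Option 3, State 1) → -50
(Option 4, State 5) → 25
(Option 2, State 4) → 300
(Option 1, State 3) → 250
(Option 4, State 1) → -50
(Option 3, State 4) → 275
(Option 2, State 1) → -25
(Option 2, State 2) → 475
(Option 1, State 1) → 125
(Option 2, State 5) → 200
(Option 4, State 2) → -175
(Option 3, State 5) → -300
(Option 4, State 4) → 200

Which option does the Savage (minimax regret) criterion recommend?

Option 2

Column bests: State 1=125, State 2=475, State 3=250, State 4=350, State 5=200.
Option 1 regrets: 0, 300, 0, 0, 475 → max 475
Option 2 regrets: 150, 0, 175, 50, 0 → max 175
Option 3 regrets: 175, 175, 325, 75, 500 → max 500
Option 4 regrets: 175, 650, 200, 150, 175 → max 650
Smallest max regret = 175 → Option 2.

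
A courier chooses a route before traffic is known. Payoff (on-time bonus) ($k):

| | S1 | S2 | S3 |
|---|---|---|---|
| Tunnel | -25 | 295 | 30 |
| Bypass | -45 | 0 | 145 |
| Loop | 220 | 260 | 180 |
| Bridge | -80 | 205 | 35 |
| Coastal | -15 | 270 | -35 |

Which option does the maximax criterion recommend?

Tunnel

Row maxima: Tunnel=295, Bypass=145, Loop=260, Bridge=205, Coastal=270
Best best-case = 295 → Tunnel.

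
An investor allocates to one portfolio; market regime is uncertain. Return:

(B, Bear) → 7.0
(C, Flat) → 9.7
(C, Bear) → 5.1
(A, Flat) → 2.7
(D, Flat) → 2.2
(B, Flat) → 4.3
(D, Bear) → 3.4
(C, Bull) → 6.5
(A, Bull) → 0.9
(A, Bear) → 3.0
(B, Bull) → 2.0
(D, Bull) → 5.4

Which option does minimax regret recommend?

C

Column bests: Bear=7.0, Flat=9.7, Bull=6.5.
A regrets: 4.0, 7.0, 5.6 → max 7.0
B regrets: 0.0, 5.4, 4.5 → max 5.4
C regrets: 1.9, 0.0, 0.0 → max 1.9
D regrets: 3.6, 7.5, 1.1 → max 7.5
Smallest max regret = 1.9 → C.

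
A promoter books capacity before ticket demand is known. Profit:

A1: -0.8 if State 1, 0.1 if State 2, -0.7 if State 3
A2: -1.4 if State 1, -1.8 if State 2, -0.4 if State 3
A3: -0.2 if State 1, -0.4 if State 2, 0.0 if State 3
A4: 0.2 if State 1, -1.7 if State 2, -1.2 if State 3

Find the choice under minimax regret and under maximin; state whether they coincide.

Column bests: State 1=0.2, State 2=0.1, State 3=0.0.
A1 regrets: 1.0, 0.0, 0.7 → max 1.0
A2 regrets: 1.6, 1.9, 0.4 → max 1.9
A3 regrets: 0.4, 0.5, 0.0 → max 0.5
A4 regrets: 0.0, 1.8, 1.2 → max 1.8
Smallest max regret = 0.5 → A3.
Row minima: A1=-0.8, A2=-1.8, A3=-0.4, A4=-1.7
Best worst-case = -0.4 → A3.

minimax regret → A3; maximin → A3 (agree)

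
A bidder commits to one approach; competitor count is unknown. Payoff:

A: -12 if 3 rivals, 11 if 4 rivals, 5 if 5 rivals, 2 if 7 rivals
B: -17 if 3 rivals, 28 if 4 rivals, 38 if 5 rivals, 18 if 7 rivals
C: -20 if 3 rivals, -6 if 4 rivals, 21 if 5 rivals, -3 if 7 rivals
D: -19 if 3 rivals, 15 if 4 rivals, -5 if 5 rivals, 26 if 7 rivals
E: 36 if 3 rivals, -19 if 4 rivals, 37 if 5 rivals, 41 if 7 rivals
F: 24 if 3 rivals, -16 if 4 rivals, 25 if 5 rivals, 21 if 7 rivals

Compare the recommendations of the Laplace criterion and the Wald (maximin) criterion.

laplace → E; maximin → A (disagree)

Row averages: A=1.5, B=16.75, C=-2, D=4.25, E=23.75, F=13.5
Highest average = 23.75 → E.
Row minima: A=-12, B=-17, C=-20, D=-19, E=-19, F=-16
Best worst-case = -12 → A.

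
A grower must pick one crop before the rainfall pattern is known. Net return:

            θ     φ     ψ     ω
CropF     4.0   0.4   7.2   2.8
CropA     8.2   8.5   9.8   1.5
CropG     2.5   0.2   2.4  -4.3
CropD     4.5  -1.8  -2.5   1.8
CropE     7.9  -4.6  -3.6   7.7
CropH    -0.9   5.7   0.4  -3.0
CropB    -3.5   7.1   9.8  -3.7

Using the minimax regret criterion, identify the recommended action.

CropA

Column bests: θ=8.2, φ=8.5, ψ=9.8, ω=7.7.
CropF regrets: 4.2, 8.1, 2.6, 4.9 → max 8.1
CropA regrets: 0.0, 0.0, 0.0, 6.2 → max 6.2
CropG regrets: 5.7, 8.3, 7.4, 12.0 → max 12.0
CropD regrets: 3.7, 10.3, 12.3, 5.9 → max 12.3
CropE regrets: 0.3, 13.1, 13.4, 0.0 → max 13.4
CropH regrets: 9.1, 2.8, 9.4, 10.7 → max 10.7
CropB regrets: 11.7, 1.4, 0.0, 11.4 → max 11.7
Smallest max regret = 6.2 → CropA.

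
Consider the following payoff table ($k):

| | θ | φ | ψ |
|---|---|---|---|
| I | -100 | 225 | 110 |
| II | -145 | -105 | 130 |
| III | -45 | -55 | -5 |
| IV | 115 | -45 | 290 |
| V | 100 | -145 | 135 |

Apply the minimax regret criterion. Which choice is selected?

Column bests: θ=115, φ=225, ψ=290.
I regrets: 215, 0, 180 → max 215
II regrets: 260, 330, 160 → max 330
III regrets: 160, 280, 295 → max 295
IV regrets: 0, 270, 0 → max 270
V regrets: 15, 370, 155 → max 370
Smallest max regret = 215 → I.

I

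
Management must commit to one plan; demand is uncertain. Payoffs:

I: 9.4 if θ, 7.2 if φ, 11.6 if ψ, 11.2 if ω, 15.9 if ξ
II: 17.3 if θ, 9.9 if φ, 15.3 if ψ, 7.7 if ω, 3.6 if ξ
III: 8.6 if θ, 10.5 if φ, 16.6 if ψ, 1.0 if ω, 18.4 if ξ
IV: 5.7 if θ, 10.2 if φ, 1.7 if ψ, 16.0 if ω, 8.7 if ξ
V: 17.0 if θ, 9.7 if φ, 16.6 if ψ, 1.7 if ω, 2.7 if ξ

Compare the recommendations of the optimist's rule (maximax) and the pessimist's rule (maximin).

maximax → III; maximin → I (disagree)

Row maxima: I=15.9, II=17.3, III=18.4, IV=16.0, V=17.0
Best best-case = 18.4 → III.
Row minima: I=7.2, II=3.6, III=1.0, IV=1.7, V=1.7
Best worst-case = 7.2 → I.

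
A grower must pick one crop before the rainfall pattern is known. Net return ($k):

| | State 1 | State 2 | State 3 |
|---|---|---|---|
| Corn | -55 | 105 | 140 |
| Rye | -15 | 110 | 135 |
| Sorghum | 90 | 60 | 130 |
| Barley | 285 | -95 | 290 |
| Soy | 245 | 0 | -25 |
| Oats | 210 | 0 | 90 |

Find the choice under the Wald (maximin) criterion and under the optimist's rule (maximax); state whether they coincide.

maximin → Sorghum; maximax → Barley (disagree)

Row minima: Corn=-55, Rye=-15, Sorghum=60, Barley=-95, Soy=-25, Oats=0
Best worst-case = 60 → Sorghum.
Row maxima: Corn=140, Rye=135, Sorghum=130, Barley=290, Soy=245, Oats=210
Best best-case = 290 → Barley.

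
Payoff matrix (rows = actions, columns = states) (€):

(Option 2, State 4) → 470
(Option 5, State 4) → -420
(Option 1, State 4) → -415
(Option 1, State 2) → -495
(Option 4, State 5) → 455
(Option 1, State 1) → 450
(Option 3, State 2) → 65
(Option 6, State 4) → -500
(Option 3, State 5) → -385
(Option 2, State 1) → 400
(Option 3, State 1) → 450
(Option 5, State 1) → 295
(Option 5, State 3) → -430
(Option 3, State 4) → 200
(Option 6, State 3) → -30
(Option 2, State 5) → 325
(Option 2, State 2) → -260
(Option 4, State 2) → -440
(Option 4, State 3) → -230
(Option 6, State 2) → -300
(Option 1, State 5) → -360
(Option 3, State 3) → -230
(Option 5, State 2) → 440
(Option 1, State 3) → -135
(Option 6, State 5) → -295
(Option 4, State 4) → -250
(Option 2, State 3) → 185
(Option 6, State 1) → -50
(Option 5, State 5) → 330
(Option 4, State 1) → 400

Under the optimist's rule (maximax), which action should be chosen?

Option 2

Row maxima: Option 1=450, Option 2=470, Option 3=450, Option 4=455, Option 5=440, Option 6=-30
Best best-case = 470 → Option 2.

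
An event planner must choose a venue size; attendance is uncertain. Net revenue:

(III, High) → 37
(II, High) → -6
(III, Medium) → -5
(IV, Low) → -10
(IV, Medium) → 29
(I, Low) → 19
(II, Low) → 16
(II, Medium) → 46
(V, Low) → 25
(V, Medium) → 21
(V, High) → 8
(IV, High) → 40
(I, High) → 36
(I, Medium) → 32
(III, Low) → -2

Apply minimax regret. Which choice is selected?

Column bests: Low=25, Medium=46, High=40.
I regrets: 6, 14, 4 → max 14
II regrets: 9, 0, 46 → max 46
III regrets: 27, 51, 3 → max 51
IV regrets: 35, 17, 0 → max 35
V regrets: 0, 25, 32 → max 32
Smallest max regret = 14 → I.

I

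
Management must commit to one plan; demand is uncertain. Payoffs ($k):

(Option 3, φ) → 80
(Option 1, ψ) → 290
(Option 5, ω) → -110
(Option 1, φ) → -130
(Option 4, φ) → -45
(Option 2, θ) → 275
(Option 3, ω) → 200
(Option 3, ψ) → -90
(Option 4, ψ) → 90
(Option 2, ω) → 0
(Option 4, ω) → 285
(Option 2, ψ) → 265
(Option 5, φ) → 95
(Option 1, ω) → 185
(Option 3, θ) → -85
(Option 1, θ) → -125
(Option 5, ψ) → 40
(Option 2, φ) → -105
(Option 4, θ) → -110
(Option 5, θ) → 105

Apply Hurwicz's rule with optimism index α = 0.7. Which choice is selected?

Option 1: 0.7·290 + 0.3·(-130) = 164
Option 2: 0.7·275 + 0.3·(-105) = 161
Option 3: 0.7·200 + 0.3·(-90) = 113
Option 4: 0.7·285 + 0.3·(-110) = 166.5
Option 5: 0.7·105 + 0.3·(-110) = 40.5
Highest Hurwicz score = 166.5 → Option 4.

Option 4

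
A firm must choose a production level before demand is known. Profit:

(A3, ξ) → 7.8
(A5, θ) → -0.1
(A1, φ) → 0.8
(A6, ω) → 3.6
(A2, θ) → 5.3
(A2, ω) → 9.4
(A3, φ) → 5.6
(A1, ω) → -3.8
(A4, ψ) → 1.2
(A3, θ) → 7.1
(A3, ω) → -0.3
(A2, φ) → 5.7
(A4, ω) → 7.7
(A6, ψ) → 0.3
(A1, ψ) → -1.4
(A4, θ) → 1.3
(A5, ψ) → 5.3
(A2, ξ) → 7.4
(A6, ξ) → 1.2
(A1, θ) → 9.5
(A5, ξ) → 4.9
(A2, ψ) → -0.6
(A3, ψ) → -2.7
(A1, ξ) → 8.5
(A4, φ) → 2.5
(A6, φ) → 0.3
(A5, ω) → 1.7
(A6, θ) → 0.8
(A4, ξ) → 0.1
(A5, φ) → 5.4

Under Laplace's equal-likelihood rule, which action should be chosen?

A2

Row averages: A1=2.72, A2=5.44, A3=3.5, A4=2.56, A5=3.44, A6=1.24
Highest average = 5.44 → A2.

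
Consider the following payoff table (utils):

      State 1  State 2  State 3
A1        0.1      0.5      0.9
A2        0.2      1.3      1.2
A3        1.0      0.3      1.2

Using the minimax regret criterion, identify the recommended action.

A2

Column bests: State 1=1.0, State 2=1.3, State 3=1.2.
A1 regrets: 0.9, 0.8, 0.3 → max 0.9
A2 regrets: 0.8, 0.0, 0.0 → max 0.8
A3 regrets: 0.0, 1.0, 0.0 → max 1.0
Smallest max regret = 0.8 → A2.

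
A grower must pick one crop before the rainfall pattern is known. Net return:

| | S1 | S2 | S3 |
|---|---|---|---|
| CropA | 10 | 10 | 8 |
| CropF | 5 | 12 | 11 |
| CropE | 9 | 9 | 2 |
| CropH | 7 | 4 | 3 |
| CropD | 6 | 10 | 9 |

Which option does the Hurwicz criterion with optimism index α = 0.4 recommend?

CropA

CropA: 0.4·10 + 0.6·8 = 8.8
CropF: 0.4·12 + 0.6·5 = 7.8
CropE: 0.4·9 + 0.6·2 = 4.8
CropH: 0.4·7 + 0.6·3 = 4.6
CropD: 0.4·10 + 0.6·6 = 7.6
Highest Hurwicz score = 8.8 → CropA.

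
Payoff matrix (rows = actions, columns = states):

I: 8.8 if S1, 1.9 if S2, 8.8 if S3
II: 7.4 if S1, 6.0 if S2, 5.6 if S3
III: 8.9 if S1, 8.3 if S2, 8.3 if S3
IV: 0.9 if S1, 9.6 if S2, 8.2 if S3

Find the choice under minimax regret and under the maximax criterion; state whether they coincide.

Column bests: S1=8.9, S2=9.6, S3=8.8.
I regrets: 0.1, 7.7, 0.0 → max 7.7
II regrets: 1.5, 3.6, 3.2 → max 3.6
III regrets: 0.0, 1.3, 0.5 → max 1.3
IV regrets: 8.0, 0.0, 0.6 → max 8.0
Smallest max regret = 1.3 → III.
Row maxima: I=8.8, II=7.4, III=8.9, IV=9.6
Best best-case = 9.6 → IV.

minimax regret → III; maximax → IV (disagree)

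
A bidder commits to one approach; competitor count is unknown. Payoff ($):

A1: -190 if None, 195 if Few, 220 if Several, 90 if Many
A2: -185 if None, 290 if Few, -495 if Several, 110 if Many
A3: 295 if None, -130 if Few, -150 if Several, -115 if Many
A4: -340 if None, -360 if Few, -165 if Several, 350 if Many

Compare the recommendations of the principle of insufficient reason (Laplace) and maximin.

laplace → A1; maximin → A3 (disagree)

Row averages: A1=78.75, A2=-70, A3=-25, A4=-128.75
Highest average = 78.75 → A1.
Row minima: A1=-190, A2=-495, A3=-150, A4=-360
Best worst-case = -150 → A3.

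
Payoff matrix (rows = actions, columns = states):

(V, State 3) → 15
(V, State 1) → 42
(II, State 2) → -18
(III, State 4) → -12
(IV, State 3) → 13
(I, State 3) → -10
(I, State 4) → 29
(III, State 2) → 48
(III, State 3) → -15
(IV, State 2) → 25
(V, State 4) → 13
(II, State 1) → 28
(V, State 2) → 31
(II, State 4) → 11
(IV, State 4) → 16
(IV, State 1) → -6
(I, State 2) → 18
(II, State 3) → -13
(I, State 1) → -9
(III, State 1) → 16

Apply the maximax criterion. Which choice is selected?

III

Row maxima: I=29, II=28, III=48, IV=25, V=42
Best best-case = 48 → III.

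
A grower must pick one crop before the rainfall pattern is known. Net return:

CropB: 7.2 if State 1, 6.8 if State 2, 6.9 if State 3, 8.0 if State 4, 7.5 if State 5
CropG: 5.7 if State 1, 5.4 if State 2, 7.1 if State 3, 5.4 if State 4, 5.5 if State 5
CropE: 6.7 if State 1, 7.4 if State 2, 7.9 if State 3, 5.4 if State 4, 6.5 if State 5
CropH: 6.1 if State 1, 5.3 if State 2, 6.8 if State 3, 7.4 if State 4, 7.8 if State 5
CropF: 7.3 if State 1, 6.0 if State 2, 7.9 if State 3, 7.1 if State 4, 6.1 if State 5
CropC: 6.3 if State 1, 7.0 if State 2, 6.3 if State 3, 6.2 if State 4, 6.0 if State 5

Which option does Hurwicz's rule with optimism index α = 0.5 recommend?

CropB

CropB: 0.5·8.0 + 0.5·6.8 = 7.4
CropG: 0.5·7.1 + 0.5·5.4 = 6.25
CropE: 0.5·7.9 + 0.5·5.4 = 6.65
CropH: 0.5·7.8 + 0.5·5.3 = 6.55
CropF: 0.5·7.9 + 0.5·6.0 = 6.95
CropC: 0.5·7.0 + 0.5·6.0 = 6.5
Highest Hurwicz score = 7.4 → CropB.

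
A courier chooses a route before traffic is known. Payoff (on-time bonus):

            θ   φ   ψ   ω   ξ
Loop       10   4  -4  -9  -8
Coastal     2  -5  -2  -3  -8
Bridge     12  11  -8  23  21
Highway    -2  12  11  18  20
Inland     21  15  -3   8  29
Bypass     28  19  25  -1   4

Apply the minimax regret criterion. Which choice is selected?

Bypass

Column bests: θ=28, φ=19, ψ=25, ω=23, ξ=29.
Loop regrets: 18, 15, 29, 32, 37 → max 37
Coastal regrets: 26, 24, 27, 26, 37 → max 37
Bridge regrets: 16, 8, 33, 0, 8 → max 33
Highway regrets: 30, 7, 14, 5, 9 → max 30
Inland regrets: 7, 4, 28, 15, 0 → max 28
Bypass regrets: 0, 0, 0, 24, 25 → max 25
Smallest max regret = 25 → Bypass.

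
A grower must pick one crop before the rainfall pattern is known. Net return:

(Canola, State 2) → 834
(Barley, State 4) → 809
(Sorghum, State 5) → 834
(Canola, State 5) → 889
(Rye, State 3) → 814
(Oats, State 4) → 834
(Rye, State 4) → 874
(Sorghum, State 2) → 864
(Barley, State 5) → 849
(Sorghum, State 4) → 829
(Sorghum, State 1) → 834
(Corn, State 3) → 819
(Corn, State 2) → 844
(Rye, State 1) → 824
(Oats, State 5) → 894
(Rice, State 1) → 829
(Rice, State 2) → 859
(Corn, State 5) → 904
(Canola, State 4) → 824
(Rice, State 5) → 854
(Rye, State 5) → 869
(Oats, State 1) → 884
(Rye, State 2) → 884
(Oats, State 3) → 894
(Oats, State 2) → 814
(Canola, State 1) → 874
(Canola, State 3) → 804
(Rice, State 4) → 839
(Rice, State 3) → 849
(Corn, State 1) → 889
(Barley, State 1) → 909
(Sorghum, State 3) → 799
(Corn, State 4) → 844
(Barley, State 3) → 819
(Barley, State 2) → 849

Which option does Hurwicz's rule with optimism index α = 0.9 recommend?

Barley

Sorghum: 0.9·864 + 0.1·799 = 857.5
Canola: 0.9·889 + 0.1·804 = 880.5
Rice: 0.9·859 + 0.1·829 = 856
Corn: 0.9·904 + 0.1·819 = 895.5
Oats: 0.9·894 + 0.1·814 = 886
Rye: 0.9·884 + 0.1·814 = 877
Barley: 0.9·909 + 0.1·809 = 899
Highest Hurwicz score = 899 → Barley.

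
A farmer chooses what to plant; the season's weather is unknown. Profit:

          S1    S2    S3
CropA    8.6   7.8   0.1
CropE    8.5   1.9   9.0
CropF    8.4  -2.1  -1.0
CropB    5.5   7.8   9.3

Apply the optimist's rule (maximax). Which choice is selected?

Row maxima: CropA=8.6, CropE=9.0, CropF=8.4, CropB=9.3
Best best-case = 9.3 → CropB.

CropB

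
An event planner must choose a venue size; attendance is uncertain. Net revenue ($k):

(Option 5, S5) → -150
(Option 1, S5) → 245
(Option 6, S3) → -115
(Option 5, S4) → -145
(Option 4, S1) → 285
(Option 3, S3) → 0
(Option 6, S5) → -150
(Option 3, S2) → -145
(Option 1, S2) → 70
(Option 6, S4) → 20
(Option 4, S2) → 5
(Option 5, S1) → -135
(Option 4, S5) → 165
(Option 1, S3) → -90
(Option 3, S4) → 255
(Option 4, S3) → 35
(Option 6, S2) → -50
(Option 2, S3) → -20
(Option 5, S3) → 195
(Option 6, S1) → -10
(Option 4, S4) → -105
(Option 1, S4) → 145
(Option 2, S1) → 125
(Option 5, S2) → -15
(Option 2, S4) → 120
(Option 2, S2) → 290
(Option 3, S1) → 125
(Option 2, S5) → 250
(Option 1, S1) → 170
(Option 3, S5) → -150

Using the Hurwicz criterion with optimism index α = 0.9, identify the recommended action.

Option 1: 0.9·245 + 0.1·(-90) = 211.5
Option 2: 0.9·290 + 0.1·(-20) = 259
Option 3: 0.9·255 + 0.1·(-150) = 214.5
Option 4: 0.9·285 + 0.1·(-105) = 246
Option 5: 0.9·195 + 0.1·(-150) = 160.5
Option 6: 0.9·20 + 0.1·(-150) = 3
Highest Hurwicz score = 259 → Option 2.

Option 2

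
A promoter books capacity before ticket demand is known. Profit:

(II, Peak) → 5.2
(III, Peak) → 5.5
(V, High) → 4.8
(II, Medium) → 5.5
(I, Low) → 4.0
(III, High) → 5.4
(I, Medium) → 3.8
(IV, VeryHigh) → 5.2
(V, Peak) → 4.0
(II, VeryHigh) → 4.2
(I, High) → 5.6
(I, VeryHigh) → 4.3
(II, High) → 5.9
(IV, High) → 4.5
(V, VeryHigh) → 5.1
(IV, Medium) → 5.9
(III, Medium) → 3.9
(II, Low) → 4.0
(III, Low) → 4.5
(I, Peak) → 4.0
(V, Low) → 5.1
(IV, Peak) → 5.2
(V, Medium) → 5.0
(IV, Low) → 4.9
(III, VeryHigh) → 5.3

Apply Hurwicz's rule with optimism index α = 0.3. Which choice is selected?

IV

I: 0.3·5.6 + 0.7·3.8 = 4.34
II: 0.3·5.9 + 0.7·4.0 = 4.57
III: 0.3·5.5 + 0.7·3.9 = 4.38
IV: 0.3·5.9 + 0.7·4.5 = 4.92
V: 0.3·5.1 + 0.7·4.0 = 4.33
Highest Hurwicz score = 4.92 → IV.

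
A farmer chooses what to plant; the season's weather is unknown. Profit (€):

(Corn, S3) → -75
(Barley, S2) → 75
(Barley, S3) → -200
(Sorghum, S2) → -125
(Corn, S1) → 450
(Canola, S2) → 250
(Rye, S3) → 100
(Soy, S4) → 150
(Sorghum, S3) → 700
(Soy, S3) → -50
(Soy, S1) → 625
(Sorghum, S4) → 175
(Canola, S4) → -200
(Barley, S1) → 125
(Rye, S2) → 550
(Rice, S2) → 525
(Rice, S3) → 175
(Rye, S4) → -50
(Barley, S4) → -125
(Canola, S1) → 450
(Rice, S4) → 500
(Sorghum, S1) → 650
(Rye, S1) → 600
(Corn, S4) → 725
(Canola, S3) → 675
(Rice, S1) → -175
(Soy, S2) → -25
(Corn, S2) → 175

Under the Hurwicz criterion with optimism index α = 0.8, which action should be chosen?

Corn

Canola: 0.8·675 + 0.2·(-200) = 500
Corn: 0.8·725 + 0.2·(-75) = 565
Barley: 0.8·125 + 0.2·(-200) = 60
Sorghum: 0.8·700 + 0.2·(-125) = 535
Soy: 0.8·625 + 0.2·(-50) = 490
Rice: 0.8·525 + 0.2·(-175) = 385
Rye: 0.8·600 + 0.2·(-50) = 470
Highest Hurwicz score = 565 → Corn.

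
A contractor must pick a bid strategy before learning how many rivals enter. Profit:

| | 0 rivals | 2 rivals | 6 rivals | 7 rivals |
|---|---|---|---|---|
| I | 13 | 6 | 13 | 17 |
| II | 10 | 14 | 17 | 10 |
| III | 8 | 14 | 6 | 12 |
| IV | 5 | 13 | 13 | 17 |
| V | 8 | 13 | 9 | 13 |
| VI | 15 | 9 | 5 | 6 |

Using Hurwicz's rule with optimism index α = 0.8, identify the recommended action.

I: 0.8·17 + 0.2·6 = 14.8
II: 0.8·17 + 0.2·10 = 15.6
III: 0.8·14 + 0.2·6 = 12.4
IV: 0.8·17 + 0.2·5 = 14.6
V: 0.8·13 + 0.2·8 = 12
VI: 0.8·15 + 0.2·5 = 13
Highest Hurwicz score = 15.6 → II.

II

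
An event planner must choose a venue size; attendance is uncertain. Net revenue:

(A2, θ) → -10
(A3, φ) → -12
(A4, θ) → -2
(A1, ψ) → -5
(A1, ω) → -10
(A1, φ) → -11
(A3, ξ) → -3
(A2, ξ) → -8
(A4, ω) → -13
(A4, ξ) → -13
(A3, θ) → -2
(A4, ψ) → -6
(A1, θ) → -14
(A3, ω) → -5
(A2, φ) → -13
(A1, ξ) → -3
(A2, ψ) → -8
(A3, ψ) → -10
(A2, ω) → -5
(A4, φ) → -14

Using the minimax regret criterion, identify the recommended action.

Column bests: θ=-2, φ=-11, ψ=-5, ω=-5, ξ=-3.
A1 regrets: 12, 0, 0, 5, 0 → max 12
A2 regrets: 8, 2, 3, 0, 5 → max 8
A3 regrets: 0, 1, 5, 0, 0 → max 5
A4 regrets: 0, 3, 1, 8, 10 → max 10
Smallest max regret = 5 → A3.

A3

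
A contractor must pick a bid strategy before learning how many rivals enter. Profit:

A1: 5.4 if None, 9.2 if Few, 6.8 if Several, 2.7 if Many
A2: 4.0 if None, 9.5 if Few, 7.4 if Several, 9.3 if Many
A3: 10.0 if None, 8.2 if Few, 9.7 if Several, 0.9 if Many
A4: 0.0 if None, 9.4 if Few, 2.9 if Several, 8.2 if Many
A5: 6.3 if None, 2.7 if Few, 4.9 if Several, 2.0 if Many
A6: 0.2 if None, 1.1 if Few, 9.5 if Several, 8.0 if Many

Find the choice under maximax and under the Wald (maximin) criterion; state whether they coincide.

maximax → A3; maximin → A2 (disagree)

Row maxima: A1=9.2, A2=9.5, A3=10.0, A4=9.4, A5=6.3, A6=9.5
Best best-case = 10.0 → A3.
Row minima: A1=2.7, A2=4.0, A3=0.9, A4=0.0, A5=2.0, A6=0.2
Best worst-case = 4.0 → A2.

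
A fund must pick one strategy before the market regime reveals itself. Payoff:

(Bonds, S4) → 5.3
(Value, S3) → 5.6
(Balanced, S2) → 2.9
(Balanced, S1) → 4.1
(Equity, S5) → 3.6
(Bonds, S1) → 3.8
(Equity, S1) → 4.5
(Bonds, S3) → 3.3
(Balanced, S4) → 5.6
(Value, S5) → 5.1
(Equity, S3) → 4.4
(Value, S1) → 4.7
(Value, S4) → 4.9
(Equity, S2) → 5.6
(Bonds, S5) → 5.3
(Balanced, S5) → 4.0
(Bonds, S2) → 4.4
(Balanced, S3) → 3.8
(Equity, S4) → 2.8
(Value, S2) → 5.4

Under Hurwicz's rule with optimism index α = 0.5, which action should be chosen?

Value

Value: 0.5·5.6 + 0.5·4.7 = 5.15
Balanced: 0.5·5.6 + 0.5·2.9 = 4.25
Bonds: 0.5·5.3 + 0.5·3.3 = 4.3
Equity: 0.5·5.6 + 0.5·2.8 = 4.2
Highest Hurwicz score = 5.15 → Value.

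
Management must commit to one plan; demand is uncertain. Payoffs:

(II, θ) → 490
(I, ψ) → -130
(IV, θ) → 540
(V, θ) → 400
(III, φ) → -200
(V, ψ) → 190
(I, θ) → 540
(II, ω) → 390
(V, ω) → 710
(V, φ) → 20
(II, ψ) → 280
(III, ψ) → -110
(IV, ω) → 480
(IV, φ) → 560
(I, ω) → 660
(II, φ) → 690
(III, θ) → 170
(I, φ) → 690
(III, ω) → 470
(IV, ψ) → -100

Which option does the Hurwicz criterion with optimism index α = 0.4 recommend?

I: 0.4·690 + 0.6·(-130) = 198
II: 0.4·690 + 0.6·280 = 444
III: 0.4·470 + 0.6·(-200) = 68
IV: 0.4·560 + 0.6·(-100) = 164
V: 0.4·710 + 0.6·20 = 296
Highest Hurwicz score = 444 → II.

II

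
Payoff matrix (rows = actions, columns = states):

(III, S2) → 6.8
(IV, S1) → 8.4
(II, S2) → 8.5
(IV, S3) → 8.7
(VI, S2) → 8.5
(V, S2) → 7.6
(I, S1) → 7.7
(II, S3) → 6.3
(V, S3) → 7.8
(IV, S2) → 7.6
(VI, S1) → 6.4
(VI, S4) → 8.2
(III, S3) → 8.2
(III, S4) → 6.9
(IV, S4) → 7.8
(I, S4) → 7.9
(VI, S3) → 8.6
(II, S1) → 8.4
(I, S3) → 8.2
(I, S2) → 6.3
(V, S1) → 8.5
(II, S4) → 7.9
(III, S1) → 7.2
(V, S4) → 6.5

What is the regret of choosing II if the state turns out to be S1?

0.1

Best payoff under S1 is 8.5.
Regret = 8.5 − 8.4 = 0.1.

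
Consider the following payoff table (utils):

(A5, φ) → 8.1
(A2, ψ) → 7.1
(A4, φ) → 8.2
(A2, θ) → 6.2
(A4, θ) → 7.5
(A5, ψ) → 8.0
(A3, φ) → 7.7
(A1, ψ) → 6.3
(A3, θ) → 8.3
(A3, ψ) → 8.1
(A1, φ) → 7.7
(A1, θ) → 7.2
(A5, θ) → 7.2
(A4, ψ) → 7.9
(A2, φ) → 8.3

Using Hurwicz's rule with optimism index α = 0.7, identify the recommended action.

A1: 0.7·7.7 + 0.3·6.3 = 7.28
A2: 0.7·8.3 + 0.3·6.2 = 7.67
A3: 0.7·8.3 + 0.3·7.7 = 8.12
A4: 0.7·8.2 + 0.3·7.5 = 7.99
A5: 0.7·8.1 + 0.3·7.2 = 7.83
Highest Hurwicz score = 8.12 → A3.

A3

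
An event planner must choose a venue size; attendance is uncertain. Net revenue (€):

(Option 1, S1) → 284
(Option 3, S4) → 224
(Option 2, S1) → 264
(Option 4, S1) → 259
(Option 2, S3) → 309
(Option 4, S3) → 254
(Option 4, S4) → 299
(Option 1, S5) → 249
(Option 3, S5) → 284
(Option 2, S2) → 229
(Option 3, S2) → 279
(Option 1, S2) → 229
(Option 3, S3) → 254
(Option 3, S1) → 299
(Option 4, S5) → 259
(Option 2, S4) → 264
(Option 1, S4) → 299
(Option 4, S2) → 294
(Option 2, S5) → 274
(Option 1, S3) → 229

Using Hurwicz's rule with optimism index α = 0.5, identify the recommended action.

Option 4

Option 1: 0.5·299 + 0.5·229 = 264
Option 2: 0.5·309 + 0.5·229 = 269
Option 3: 0.5·299 + 0.5·224 = 261.5
Option 4: 0.5·299 + 0.5·254 = 276.5
Highest Hurwicz score = 276.5 → Option 4.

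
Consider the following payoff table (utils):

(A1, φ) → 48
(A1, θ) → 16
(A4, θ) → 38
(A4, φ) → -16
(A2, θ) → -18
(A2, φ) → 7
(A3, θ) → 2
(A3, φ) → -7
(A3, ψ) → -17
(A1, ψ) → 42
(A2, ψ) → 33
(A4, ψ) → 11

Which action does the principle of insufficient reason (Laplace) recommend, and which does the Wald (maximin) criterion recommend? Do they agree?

laplace → A1; maximin → A1 (agree)

Row averages: A1=106/3, A2=22/3, A3=-22/3, A4=11
Highest average = 106/3 → A1.
Row minima: A1=16, A2=-18, A3=-17, A4=-16
Best worst-case = 16 → A1.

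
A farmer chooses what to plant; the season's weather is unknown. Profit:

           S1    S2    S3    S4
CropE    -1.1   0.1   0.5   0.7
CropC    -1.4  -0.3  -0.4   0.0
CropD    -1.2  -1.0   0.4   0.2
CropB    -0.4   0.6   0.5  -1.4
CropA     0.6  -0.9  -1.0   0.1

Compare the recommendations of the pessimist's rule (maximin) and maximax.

Row minima: CropE=-1.1, CropC=-1.4, CropD=-1.2, CropB=-1.4, CropA=-1.0
Best worst-case = -1.0 → CropA.
Row maxima: CropE=0.7, CropC=0.0, CropD=0.4, CropB=0.6, CropA=0.6
Best best-case = 0.7 → CropE.

maximin → CropA; maximax → CropE (disagree)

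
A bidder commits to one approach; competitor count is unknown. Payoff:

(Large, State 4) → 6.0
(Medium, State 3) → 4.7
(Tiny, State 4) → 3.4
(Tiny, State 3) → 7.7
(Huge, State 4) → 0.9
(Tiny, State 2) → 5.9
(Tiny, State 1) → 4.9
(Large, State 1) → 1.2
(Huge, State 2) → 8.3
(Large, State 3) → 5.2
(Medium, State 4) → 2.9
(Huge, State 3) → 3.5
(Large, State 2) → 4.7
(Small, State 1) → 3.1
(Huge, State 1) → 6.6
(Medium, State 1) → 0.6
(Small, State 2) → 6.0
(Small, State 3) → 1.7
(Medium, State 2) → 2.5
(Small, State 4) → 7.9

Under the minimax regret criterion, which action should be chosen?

Column bests: State 1=6.6, State 2=8.3, State 3=7.7, State 4=7.9.
Tiny regrets: 1.7, 2.4, 0.0, 4.5 → max 4.5
Small regrets: 3.5, 2.3, 6.0, 0.0 → max 6.0
Medium regrets: 6.0, 5.8, 3.0, 5.0 → max 6.0
Large regrets: 5.4, 3.6, 2.5, 1.9 → max 5.4
Huge regrets: 0.0, 0.0, 4.2, 7.0 → max 7.0
Smallest max regret = 4.5 → Tiny.

Tiny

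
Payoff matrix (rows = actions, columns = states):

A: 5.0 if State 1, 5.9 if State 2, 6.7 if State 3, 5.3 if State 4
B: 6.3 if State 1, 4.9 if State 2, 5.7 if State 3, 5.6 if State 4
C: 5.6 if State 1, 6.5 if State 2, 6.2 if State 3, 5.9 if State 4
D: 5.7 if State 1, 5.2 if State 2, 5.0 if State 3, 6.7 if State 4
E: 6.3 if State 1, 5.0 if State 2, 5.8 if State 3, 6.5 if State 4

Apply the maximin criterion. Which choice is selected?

Row minima: A=5.0, B=4.9, C=5.6, D=5.0, E=5.0
Best worst-case = 5.6 → C.

C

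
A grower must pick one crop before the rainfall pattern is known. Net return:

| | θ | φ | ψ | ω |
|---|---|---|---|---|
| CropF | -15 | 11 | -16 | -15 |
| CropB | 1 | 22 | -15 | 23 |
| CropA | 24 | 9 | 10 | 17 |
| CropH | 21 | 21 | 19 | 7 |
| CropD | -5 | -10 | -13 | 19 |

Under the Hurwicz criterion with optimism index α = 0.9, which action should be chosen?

CropA

CropF: 0.9·11 + 0.1·(-16) = 8.3
CropB: 0.9·23 + 0.1·(-15) = 19.2
CropA: 0.9·24 + 0.1·9 = 22.5
CropH: 0.9·21 + 0.1·7 = 19.6
CropD: 0.9·19 + 0.1·(-13) = 15.8
Highest Hurwicz score = 22.5 → CropA.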